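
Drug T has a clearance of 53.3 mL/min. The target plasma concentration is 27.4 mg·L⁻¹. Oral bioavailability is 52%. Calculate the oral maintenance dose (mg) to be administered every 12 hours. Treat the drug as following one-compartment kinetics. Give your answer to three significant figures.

2020 mg

CL = 53.3 mL/min × 60/1000 = 3.198 L/h
At steady state, dose per interval replaces the amount cleared in that interval: F·D/τ = CL·Css.
D = CL × Css × τ / F = 3.198 × 27.4 × 12 / 0.52 = 2022 mg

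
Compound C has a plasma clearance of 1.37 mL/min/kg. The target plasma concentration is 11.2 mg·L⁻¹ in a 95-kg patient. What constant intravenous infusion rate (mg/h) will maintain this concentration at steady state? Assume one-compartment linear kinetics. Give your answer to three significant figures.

87.5 mg/h

CL = 1.37 mL/min/kg × 95 kg = 130.2 mL/min = 130.2 × 60/1000 = 7.812 L/h
Infusion rate = CL · Css = 7.812 L/h × 11.2 mg/L = 87.49 mg/h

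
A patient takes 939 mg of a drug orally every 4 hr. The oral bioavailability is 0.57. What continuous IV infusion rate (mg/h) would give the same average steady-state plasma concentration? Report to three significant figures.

134 mg/h

Equivalent systemic input: infusion rate = F·D/τ.
Rate = 0.57 × 939 / 4 = 133.8 mg/h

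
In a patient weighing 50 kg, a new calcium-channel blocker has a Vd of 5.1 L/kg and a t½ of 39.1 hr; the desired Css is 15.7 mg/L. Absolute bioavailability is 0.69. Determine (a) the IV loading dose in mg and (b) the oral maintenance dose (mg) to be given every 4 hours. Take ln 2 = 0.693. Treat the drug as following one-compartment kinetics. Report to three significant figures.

Total Vd = 5.1 × 50 = 255.0 L
LD = Vd × C = 255.0 × 15.7 = 4004 mg
CL = 0.693 × Vd / t½ = 0.693 × 255.0 / 39.1 = 4.520 L/h
D = CL × Css × τ / F = 4.520 × 15.7 × 4 / 0.69 = 411.4 mg

(a) 4000 mg; (b) 411 mg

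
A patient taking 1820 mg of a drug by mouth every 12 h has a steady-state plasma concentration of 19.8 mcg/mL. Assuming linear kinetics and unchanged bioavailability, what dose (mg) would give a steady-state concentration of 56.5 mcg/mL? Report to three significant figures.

5190 mg

For first-order elimination, Css ∝ F·D/(CL·τ); F and CL are unchanged, so Css ∝ D/τ.
D₂ = D₁ × (Css,target / Css,current) = 1820 × 56.5/19.8 = 5193 mg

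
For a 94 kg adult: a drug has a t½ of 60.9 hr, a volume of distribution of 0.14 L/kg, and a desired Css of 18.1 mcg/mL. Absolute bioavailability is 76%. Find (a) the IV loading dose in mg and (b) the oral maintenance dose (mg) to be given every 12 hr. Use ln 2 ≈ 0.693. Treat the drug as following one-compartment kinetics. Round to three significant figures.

Total Vd = 0.14 × 94 = 13.16 L
LD = Vd × C = 13.16 × 18.1 = 238.2 mg
CL = 0.693 × Vd / t½ = 0.693 × 13.16 / 60.9 = 0.1498 L/h
D = CL × Css × τ / F = 0.1498 × 18.1 × 12 / 0.76 = 42.81 mg

(a) 238 mg; (b) 42.8 mg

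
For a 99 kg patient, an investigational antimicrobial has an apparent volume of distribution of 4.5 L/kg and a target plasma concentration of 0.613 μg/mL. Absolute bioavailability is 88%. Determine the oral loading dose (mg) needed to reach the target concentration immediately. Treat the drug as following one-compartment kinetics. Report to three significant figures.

310 mg

Vd(total) = 99 kg × 4.5 L/kg = 445.5 L
The loading dose fills Vd to the target concentration.
LD = Vd × C / F = 445.5 × 0.6130 / 0.88 = 310.3 mg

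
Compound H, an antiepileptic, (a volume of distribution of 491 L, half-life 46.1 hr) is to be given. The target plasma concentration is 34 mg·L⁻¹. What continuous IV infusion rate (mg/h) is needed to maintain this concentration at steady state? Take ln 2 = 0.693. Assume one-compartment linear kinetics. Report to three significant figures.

251 mg/h

CL = 0.693 × Vd / t½ = 0.693 × 491.0 / 46.1 = 7.381 L/h
Infusion rate = CL × Css = 7.381 × 34 = 251.0 mg/h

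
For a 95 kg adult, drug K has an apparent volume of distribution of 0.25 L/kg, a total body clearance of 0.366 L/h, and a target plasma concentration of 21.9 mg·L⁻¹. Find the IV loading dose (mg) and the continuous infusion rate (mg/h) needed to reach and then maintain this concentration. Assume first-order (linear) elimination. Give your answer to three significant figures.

(a) 520 mg; (b) 8.02 mg/h

Vd = 0.25 L/kg × 95 kg = 23.75 L
LD = Vd · C_target = 23.75 × 21.9 = 520.1 mg
Maintenance: replace elimination → rate = CL × Css = 0.3660 × 21.9 = 8.015 mg/h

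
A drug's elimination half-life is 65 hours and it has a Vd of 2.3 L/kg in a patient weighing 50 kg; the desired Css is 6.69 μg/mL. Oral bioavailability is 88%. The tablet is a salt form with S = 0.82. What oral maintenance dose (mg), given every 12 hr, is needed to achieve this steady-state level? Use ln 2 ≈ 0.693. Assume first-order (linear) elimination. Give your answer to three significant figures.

136 mg

Vd = 2.3 L/kg × 50 kg = 115.0 L
CL = ln 2 · Vd / t½ = 0.693 × 115.0 / 65 = 1.226 L/h
D = CL × Css × τ / F / S = 1.226 × 6.69 × 12 / 0.88 / 0.82 = 136.4 mg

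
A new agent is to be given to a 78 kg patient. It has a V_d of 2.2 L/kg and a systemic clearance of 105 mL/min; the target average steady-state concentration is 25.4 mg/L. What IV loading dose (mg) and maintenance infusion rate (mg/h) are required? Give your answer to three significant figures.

Vd = 2.2 L/kg × 78 kg = 171.6 L
LD = Vd · C_target = 171.6 × 25.4 = 4359 mg
Convert clearance: 105 mL/min × 60 min/h ÷ 1000 mL/L = 6.300 L/h
Maintenance infusion rate = CL × Css = 6.300 × 25.4 = 160.0 mg/h

(a) 4360 mg; (b) 160 mg/h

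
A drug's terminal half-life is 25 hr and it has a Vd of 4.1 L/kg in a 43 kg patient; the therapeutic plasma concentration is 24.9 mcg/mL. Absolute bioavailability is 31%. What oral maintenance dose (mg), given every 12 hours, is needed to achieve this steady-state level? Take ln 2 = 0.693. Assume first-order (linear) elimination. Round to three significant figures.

4710 mg

Vd = 4.1 L/kg × 43 kg = 176.3 L
CL = 0.693 × Vd / t½ = 0.693 × 176.3 / 25 = 4.887 L/h
D = CL × Css × τ / F = 4.887 × 24.9 × 12 / 0.31 = 4710 mg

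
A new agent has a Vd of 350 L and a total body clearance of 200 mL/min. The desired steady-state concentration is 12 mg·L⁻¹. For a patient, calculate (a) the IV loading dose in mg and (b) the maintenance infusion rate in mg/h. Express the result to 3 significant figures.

(a) 4200 mg; (b) 144 mg/h

LD = Vd · C_target = 350.0 × 12 = 4200 mg
CL = 200 mL/min × 60/1000 = 12.00 L/h
Infusion rate = 12.00 L/h × 12 mg/L = 144.0 mg/h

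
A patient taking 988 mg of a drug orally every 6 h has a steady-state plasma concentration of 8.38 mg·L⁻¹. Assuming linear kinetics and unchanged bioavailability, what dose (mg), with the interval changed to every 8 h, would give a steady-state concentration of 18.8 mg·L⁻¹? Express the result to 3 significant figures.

With linear kinetics, Css is proportional to dose rate (D/τ) at fixed clearance.
D₂ = D₁ × (Css,target / Css,current) × (τ₂/τ₁) = 988 × (18.8/8.38) × (8/6) = 2955 mg

2960 mg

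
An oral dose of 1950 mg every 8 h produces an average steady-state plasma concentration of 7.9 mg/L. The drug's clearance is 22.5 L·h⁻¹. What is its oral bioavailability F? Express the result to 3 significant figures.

F·D/τ = CL·Css at steady state → F = CL·Css·τ / D.
F = 22.5 × 7.9 × 8 / 1950 = 0.729

0.729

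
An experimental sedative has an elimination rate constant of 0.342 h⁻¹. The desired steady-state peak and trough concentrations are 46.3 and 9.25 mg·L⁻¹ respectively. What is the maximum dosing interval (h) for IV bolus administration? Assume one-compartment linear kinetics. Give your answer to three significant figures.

4.71 h

Between IV bolus doses, concentration decays as C = C₀·e^(−kτ), so C_peak/C_trough = e^(kτ).
τ_max = ln(C_peak/C_trough) / k = ln(46.3/9.25) / 0.3420 = 1.611 / 0.3420 = 4.711 h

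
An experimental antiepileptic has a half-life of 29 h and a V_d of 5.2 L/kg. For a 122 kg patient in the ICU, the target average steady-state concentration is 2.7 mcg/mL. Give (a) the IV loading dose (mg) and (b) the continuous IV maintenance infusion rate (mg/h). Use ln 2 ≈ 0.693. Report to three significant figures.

(a) 1710 mg; (b) 40.9 mg/h

Vd = 5.2 L/kg × 122 kg = 634.4 L
LD = Vd × C = 634.4 × 2.7 = 1713 mg
CL = 0.693 × Vd / t½ = 0.693 × 634.4 / 29 = 15.16 L/h
Infusion rate = CL × Css = 15.16 × 2.7 = 40.93 mg/h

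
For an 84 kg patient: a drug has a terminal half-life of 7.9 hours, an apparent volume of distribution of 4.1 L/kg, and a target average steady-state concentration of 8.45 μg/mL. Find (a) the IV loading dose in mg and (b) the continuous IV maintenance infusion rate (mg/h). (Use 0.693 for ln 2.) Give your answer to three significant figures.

(a) 2910 mg; (b) 255 mg/h

Vd(total) = 84 kg × 4.1 L/kg = 344.4 L
LD = Vd × C = 344.4 × 8.45 = 2910 mg
CL = 0.693 × Vd / t½ = 0.693 × 344.4 / 7.9 = 30.21 L/h
Infusion rate = CL × Css = 30.21 × 8.45 = 255.3 mg/h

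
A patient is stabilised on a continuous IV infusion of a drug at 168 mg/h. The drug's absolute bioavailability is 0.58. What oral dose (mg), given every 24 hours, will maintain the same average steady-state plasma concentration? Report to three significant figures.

To maintain the same Css, the systemic dosing rate must be unchanged: F·D/τ = infusion rate.
D = rate × τ / F = 168 × 24 / 0.58 = 6952 mg

6950 mg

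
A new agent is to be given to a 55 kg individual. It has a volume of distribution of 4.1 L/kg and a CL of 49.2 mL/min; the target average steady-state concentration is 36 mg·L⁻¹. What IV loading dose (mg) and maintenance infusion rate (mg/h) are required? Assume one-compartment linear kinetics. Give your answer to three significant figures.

(a) 8120 mg; (b) 106 mg/h

Vd = 4.1 L/kg × 55 kg = 225.5 L
LD = Vd · C_target = 225.5 × 36 = 8118 mg
Convert clearance: 49.2 mL/min × 60 min/h ÷ 1000 mL/L = 2.952 L/h
Maintenance infusion rate = CL × Css = 2.952 × 36 = 106.3 mg/h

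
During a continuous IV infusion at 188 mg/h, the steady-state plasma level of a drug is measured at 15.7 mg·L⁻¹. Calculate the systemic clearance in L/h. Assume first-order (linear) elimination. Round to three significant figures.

12.0 L/h

At steady state, infusion rate = CL × Css, so CL = rate / Css.
CL = 188 / 15.7 = 11.97 L/h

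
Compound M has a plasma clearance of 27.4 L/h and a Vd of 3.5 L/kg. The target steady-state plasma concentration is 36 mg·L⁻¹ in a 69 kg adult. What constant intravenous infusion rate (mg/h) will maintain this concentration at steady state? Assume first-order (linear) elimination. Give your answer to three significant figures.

Rate = CL × Css = 27.40 × 36 = 986.4 mg/h

986 mg/h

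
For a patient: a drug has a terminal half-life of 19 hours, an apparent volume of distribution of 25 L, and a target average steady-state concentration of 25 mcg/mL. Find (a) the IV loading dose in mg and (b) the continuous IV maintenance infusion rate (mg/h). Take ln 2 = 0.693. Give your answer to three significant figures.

(a) 625 mg; (b) 22.8 mg/h

LD = Vd × C = 25.00 × 25 = 625.0 mg
CL = 0.693 × Vd / t½ = 0.693 × 25.00 / 19 = 0.9118 L/h
Infusion rate = CL × Css = 0.9118 × 25 = 22.80 mg/h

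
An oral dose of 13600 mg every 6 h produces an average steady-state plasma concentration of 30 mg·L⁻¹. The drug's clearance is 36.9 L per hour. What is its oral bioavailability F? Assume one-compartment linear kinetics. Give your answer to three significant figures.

F·D/τ = CL·Css at steady state → F = CL·Css·τ / D.
F = 36.9 × 30 × 6 / 13600 = 0.488

0.488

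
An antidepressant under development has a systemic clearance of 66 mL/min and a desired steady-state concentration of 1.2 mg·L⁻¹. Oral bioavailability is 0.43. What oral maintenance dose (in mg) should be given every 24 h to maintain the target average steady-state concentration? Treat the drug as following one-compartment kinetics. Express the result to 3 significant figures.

CL = 66 mL/min = 66 × 0.06 = 3.960 L/h
At steady state, dose per interval replaces the amount cleared in that interval: F·D/τ = CL·Css.
D = CL × Css × τ / F = 3.960 × 1.2 × 24 / 0.43 = 265.2 mg

265 mg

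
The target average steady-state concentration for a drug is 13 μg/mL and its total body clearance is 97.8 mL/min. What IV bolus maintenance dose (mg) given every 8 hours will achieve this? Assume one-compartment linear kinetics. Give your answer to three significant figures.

Convert clearance: 97.8 mL/min × 60 min/h ÷ 1000 mL/L = 5.868 L/h
D = CL × Css × τ = 5.868 × 13 × 8 = 610.3 mg

610 mg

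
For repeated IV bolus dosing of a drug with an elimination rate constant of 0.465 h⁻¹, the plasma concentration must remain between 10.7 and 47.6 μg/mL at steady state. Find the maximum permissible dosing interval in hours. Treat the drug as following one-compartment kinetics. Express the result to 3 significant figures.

3.21 h

Between IV bolus doses, concentration decays as C = C₀·e^(−kτ), so C_peak/C_trough = e^(kτ).
τ_max = ln(C_peak/C_trough) / k = ln(47.6/10.7) / 0.4650 = 1.493 / 0.4650 = 3.211 h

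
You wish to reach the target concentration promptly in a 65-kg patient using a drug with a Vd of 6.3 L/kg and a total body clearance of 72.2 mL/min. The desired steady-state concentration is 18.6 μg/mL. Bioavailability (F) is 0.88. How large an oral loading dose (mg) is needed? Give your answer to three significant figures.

8660 mg

Vd = 6.3 L/kg × 65 kg = 409.5 L
LD = Vd × C / F = 409.5 × 18.60 / 0.88 = 8655 mg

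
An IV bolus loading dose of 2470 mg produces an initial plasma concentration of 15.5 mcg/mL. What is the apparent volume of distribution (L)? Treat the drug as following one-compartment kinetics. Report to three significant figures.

159 L

Immediately after an IV bolus, C₀ = Dose / Vd, so Vd = Dose / C₀.
Vd = 2470 / 15.5 = 159.4 L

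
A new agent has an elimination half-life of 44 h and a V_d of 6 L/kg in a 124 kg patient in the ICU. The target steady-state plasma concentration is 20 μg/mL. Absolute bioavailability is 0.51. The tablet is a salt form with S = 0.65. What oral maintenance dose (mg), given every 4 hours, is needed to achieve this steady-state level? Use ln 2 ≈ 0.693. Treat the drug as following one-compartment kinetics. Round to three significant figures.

2830 mg

Total Vd = 6 × 124 = 744.0 L
k = 0.693/44 = 0.01575 h⁻¹, so CL = k·Vd = 0.01575 × 744.0 = 11.72 L/h
D = CL × Css × τ / F / S = 11.72 × 20 × 4 / 0.51 / 0.65 = 2828 mg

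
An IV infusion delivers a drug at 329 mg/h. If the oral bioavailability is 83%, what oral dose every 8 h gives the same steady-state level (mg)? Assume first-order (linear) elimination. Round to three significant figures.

To maintain the same Css, the systemic dosing rate must be unchanged: F·D/τ = infusion rate.
D = rate × τ / F = 329 × 8 / 0.83 = 3171 mg

3170 mg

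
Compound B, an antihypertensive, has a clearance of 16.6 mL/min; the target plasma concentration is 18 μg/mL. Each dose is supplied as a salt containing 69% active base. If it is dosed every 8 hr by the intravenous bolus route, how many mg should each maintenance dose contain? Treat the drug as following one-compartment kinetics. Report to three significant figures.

CL = 16.6 mL/min × 60/1000 = 0.9960 L/h
D = CL × Css × τ / S = 0.9960 × 18 × 8 / 0.69 = 207.9 mg

208 mg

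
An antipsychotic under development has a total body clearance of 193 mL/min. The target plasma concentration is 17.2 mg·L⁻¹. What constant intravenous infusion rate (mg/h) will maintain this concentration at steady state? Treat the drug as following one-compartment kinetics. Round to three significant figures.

199 mg/h

CL = 193 mL/min = 193 × 0.06 = 11.58 L/h
Infusion rate = CL · Css = 11.58 L/h × 17.2 mg/L = 199.2 mg/h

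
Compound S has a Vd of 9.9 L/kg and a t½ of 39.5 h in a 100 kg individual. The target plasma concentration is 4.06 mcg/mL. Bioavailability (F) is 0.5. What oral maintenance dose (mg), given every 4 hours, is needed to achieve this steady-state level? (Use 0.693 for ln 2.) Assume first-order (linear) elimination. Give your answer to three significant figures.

Total Vd = 9.9 × 100 = 990.0 L
CL = ln 2 · Vd / t½ = 0.693 × 990.0 / 39.5 = 17.37 L/h
D = CL × Css × τ / F = 17.37 × 4.06 × 4 / 0.5 = 564.2 mg

564 mg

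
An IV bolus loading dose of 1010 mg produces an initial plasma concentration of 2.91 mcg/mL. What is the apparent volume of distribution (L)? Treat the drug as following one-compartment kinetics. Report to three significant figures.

Immediately after an IV bolus, C₀ = Dose / Vd, so Vd = Dose / C₀.
Vd = 1010 / 2.91 = 347.1 L

347 L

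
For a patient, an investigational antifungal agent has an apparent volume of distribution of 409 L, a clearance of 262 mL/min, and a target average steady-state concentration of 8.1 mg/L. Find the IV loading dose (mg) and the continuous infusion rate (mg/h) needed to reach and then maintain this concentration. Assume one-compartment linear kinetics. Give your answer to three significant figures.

(a) 3310 mg; (b) 127 mg/h

Loading dose = Vd × C = 409.0 × 8.1 = 3313 mg
CL = 262 mL/min × 60/1000 = 15.72 L/h
Maintenance infusion rate = CL × Css = 15.72 × 8.1 = 127.3 mg/h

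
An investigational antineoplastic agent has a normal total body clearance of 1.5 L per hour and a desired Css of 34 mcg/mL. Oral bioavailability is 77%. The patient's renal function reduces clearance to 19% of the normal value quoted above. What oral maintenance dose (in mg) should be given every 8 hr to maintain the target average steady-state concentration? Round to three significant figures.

101 mg

Patient clearance = 0.19 × 1.500 = 0.2850 L/h
D = CL × Css × τ / F = 0.2850 × 34 × 8 / 0.77 = 100.7 mg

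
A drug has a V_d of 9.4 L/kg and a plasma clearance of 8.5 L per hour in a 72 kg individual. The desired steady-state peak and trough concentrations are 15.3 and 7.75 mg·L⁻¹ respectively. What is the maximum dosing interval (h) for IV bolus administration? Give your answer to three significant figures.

54.2 h

Total Vd = 9.4 × 72 = 676.8 L
k = CL / Vd = 8.500 / 676.8 = 0.01256 h⁻¹
Between IV bolus doses, concentration decays as C = C₀·e^(−kτ), so C_peak/C_trough = e^(kτ).
τ_max = ln(C_peak/C_trough) / k = ln(15.3/7.75) / 0.01256 = 0.6802 / 0.01256 = 54.16 h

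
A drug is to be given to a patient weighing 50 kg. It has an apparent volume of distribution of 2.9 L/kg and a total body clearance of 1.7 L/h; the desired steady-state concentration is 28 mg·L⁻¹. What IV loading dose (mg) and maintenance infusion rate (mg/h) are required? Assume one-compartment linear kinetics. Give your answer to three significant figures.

(a) 4060 mg; (b) 47.6 mg/h

Vd(total) = 50 kg × 2.9 L/kg = 145.0 L
Loading: fill Vd to C_target → 145.0 L × 28 mg/L = 4060 mg
Maintenance infusion rate = CL × Css = 1.700 × 28 = 47.60 mg/h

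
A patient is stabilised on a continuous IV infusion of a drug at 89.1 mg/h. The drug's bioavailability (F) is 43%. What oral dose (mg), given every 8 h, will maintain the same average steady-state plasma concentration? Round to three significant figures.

1660 mg

To maintain the same Css, the systemic dosing rate must be unchanged: F·D/τ = infusion rate.
D = rate × τ / F = 89.1 × 8 / 0.43 = 1658 mg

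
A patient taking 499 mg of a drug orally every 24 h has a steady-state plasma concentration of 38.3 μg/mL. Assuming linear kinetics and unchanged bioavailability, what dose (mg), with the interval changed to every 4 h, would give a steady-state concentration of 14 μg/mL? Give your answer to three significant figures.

With linear kinetics, Css is proportional to dose rate (D/τ) at fixed clearance.
D₂ = D₁ × (Css,target / Css,current) × (τ₂/τ₁) = 499 × (14/38.3) × (4/24) = 30.40 mg

30.4 mg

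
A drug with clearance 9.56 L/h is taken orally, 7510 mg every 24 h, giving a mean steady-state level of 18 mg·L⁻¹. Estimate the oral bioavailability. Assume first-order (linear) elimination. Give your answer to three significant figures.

0.550

F·D/τ = CL·Css at steady state → F = CL·Css·τ / D.
F = 9.56 × 18 × 24 / 7510 = 0.550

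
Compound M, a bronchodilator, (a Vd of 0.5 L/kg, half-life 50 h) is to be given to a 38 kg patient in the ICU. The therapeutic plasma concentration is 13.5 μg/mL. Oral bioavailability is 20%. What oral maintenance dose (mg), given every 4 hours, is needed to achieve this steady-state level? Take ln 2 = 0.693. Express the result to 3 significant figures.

71.1 mg

Vd = 0.5 L/kg × 38 kg = 19.00 L
CL = ln 2 · Vd / t½ = 0.693 × 19.00 / 50 = 0.2633 L/h
D = CL × Css × τ / F = 0.2633 × 13.5 × 4 / 0.2 = 71.09 mg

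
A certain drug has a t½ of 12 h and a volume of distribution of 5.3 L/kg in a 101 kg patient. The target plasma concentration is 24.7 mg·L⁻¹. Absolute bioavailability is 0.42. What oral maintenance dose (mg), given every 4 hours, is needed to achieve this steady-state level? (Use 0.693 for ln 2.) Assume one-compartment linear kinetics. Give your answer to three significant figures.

7270 mg

Vd(total) = 101 kg × 5.3 L/kg = 535.3 L
CL = ln 2 · Vd / t½ = 0.693 × 535.3 / 12 = 30.91 L/h
D = CL × Css × τ / F = 30.91 × 24.7 × 4 / 0.42 = 7271 mg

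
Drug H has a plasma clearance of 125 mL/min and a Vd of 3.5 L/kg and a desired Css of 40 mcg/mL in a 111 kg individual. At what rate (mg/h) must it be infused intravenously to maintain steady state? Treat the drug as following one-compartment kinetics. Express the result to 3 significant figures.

CL = 125 mL/min = 125 × 0.06 = 7.500 L/h
Rate = CL × Css = 7.500 × 40 = 300.0 mg/h

300 mg/h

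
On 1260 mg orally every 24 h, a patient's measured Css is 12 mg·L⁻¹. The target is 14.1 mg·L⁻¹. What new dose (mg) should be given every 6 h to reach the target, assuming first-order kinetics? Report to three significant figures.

370 mg

For first-order elimination, Css ∝ F·D/(CL·τ); F and CL are unchanged, so Css ∝ D/τ.
D₂ = D₁ × (Css,target / Css,current) × (τ₂/τ₁) = 1260 × (14.1/12) × (6/24) = 370.1 mg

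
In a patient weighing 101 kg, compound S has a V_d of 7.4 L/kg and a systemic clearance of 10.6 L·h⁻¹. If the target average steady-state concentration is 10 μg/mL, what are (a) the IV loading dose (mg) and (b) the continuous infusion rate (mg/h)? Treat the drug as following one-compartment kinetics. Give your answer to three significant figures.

Vd = 7.4 L/kg × 101 kg = 747.4 L
Loading dose = Vd × C = 747.4 × 10 = 7474 mg
Maintenance infusion rate = CL × Css = 10.60 × 10 = 106.0 mg/h

(a) 7470 mg; (b) 106 mg/h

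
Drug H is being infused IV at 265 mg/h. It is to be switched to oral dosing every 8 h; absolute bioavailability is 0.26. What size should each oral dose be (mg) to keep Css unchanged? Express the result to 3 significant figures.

8150 mg

To maintain the same Css, the systemic dosing rate must be unchanged: F·D/τ = infusion rate.
D = rate × τ / F = 265 × 8 / 0.26 = 8154 mg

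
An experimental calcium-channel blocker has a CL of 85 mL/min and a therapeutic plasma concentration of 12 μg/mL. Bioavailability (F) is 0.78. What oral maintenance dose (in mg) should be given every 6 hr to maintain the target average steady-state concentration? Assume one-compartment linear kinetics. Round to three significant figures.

471 mg

CL = 85 mL/min = 85 × 0.06 = 5.100 L/h
D = CL × Css × τ / F = 5.100 × 12 × 6 / 0.78 = 470.8 mg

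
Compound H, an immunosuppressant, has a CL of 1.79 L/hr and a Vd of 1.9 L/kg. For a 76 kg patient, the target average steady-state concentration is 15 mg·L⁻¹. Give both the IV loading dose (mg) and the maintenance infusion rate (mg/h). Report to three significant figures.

(a) 2170 mg; (b) 26.9 mg/h

Vd = 1.9 L/kg × 76 kg = 144.4 L
Loading: fill Vd to C_target → 144.4 L × 15 mg/L = 2166 mg
Maintenance infusion rate = CL × Css = 1.790 × 15 = 26.85 mg/h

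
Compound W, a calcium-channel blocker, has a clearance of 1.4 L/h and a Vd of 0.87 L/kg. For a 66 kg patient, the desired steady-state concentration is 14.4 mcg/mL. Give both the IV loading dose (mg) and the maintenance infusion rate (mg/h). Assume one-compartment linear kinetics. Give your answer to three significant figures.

Total Vd = 0.87 × 66 = 57.42 L
LD = Vd · C_target = 57.42 × 14.4 = 826.8 mg
Maintenance infusion rate = CL × Css = 1.400 × 14.4 = 20.16 mg/h

(a) 827 mg; (b) 20.2 mg/h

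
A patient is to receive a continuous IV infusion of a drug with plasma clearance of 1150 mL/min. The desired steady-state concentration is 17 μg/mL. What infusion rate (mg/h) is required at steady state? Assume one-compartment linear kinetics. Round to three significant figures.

Convert clearance: 1150 mL/min × 60 min/h ÷ 1000 mL/L = 69.00 L/h
At steady state, infusion rate equals elimination rate: rate in = CL × Css.
Infusion rate = CL · Css = 69.00 L/h × 17 mg/L = 1173 mg/h

1170 mg/h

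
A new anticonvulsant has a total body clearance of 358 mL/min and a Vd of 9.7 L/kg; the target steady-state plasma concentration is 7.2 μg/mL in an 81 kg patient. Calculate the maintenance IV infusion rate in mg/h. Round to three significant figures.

Convert clearance: 358 mL/min × 60 min/h ÷ 1000 mL/L = 21.48 L/h
Infusion rate = CL · Css = 21.48 L/h × 7.2 mg/L = 154.7 mg/h

155 mg/h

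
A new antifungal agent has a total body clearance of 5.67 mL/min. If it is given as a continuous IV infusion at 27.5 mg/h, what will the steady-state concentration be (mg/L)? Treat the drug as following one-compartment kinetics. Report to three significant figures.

CL = 5.67 mL/min = 5.67 × 0.06 = 0.3402 L/h
Css = rate / CL = 27.5 / 0.3402 = 80.83 mg/L

80.8 mg/L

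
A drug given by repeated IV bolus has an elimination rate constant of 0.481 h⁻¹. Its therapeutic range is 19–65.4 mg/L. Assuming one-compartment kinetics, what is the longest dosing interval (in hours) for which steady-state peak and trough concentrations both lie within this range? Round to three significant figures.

2.57 h

Between IV bolus doses, concentration decays as C = C₀·e^(−kτ), so C_peak/C_trough = e^(kτ).
τ_max = ln(C_peak/C_trough) / k = ln(65.4/19) / 0.4810 = 1.236 / 0.4810 = 2.570 h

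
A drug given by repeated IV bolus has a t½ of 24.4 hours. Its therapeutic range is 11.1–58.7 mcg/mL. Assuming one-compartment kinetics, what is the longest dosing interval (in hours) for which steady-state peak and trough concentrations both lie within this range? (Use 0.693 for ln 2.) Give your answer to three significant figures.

k = 0.693 / t½ = 0.693 / 24.4 = 0.02840 h⁻¹
Between IV bolus doses, concentration decays as C = C₀·e^(−kτ), so C_peak/C_trough = e^(kτ).
τ_max = ln(C_peak/C_trough) / k = ln(58.7/11.1) / 0.02840 = 1.665 / 0.02840 = 58.63 h

58.6 h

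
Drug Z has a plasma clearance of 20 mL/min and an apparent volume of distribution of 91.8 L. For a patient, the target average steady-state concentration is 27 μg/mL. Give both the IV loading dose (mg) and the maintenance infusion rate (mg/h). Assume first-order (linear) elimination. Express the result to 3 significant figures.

(a) 2480 mg; (b) 32.4 mg/h

Loading dose = Vd × C = 91.80 × 27 = 2479 mg
CL = 20 mL/min = 20 × 0.06 = 1.200 L/h
Maintenance: replace elimination → rate = CL × Css = 1.200 × 27 = 32.40 mg/h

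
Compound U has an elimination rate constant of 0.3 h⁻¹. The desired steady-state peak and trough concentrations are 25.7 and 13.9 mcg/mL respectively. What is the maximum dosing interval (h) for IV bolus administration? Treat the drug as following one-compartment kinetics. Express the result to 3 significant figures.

2.05 h

Between IV bolus doses, concentration decays as C = C₀·e^(−kτ), so C_peak/C_trough = e^(kτ).
τ_max = ln(C_peak/C_trough) / k = ln(25.7/13.9) / 0.3000 = 0.6146 / 0.3000 = 2.049 h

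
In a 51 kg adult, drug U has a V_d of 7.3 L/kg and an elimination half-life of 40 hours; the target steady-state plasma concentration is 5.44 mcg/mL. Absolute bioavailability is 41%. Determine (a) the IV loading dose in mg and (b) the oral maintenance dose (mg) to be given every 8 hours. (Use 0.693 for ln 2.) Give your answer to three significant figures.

(a) 2030 mg; (b) 685 mg

Vd(total) = 51 kg × 7.3 L/kg = 372.3 L
LD = Vd × C = 372.3 × 5.44 = 2025 mg
CL = 0.693 × Vd / t½ = 0.693 × 372.3 / 40 = 6.450 L/h
D = CL × Css × τ / F = 6.450 × 5.44 × 8 / 0.41 = 684.6 mg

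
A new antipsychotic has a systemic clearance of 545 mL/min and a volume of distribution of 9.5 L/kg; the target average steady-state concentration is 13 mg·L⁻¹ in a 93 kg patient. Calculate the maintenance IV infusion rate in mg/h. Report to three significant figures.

425 mg/h

CL = 545 mL/min = 545 × 0.06 = 32.70 L/h
Vd does not affect the maintenance rate; only clearance governs steady-state input.
R₀ = 32.70 × 13 = 425.1 mg/h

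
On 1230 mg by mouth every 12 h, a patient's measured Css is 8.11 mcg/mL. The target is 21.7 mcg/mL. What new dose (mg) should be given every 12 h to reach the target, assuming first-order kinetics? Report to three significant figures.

With linear kinetics, Css is proportional to dose rate (D/τ) at fixed clearance.
D₂ = D₁ × (Css,target / Css,current) = 1230 × 21.7/8.11 = 3291 mg

3290 mg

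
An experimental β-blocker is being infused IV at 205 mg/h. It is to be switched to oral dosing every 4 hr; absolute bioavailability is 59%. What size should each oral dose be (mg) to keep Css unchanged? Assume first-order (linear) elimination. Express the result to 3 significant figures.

1390 mg

To maintain the same Css, the systemic dosing rate must be unchanged: F·D/τ = infusion rate.
D = rate × τ / F = 205 × 4 / 0.59 = 1390 mg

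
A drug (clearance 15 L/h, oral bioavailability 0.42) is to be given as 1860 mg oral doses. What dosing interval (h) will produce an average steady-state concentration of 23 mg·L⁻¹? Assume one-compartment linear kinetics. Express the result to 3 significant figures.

F·D/τ = CL·Css → τ = F·D / (CL·Css).
τ = 0.42 × 1860 / (15 × 23) = 2.264 h

2.26 h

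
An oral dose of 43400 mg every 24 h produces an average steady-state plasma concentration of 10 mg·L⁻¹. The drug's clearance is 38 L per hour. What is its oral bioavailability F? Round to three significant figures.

0.210

F·D/τ = CL·Css at steady state → F = CL·Css·τ / D.
F = 38 × 10 × 24 / 43400 = 0.210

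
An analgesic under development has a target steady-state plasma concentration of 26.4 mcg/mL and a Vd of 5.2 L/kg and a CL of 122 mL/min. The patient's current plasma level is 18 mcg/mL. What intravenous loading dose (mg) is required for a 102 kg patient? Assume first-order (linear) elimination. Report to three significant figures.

4460 mg

Vd = 5.2 L/kg × 102 kg = 530.4 L
Concentration deficit ΔC = 26.4 − 18 = 8.400 mg/L
LD = Vd × ΔC = 530.4 × 8.400 = 4455 mg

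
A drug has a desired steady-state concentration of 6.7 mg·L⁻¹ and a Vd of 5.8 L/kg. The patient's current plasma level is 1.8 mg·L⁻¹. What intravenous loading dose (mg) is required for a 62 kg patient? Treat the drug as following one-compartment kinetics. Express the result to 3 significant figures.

Vd(total) = 62 kg × 5.8 L/kg = 359.6 L
Concentration deficit ΔC = 6.7 − 1.8 = 4.900 mg/L
LD = Vd × ΔC = 359.6 × 4.900 = 1762 mg

1760 mg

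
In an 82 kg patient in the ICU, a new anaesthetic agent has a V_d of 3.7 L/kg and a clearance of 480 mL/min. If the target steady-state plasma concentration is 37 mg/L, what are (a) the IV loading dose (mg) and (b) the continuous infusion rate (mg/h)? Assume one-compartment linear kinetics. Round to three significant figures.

Total Vd = 3.7 × 82 = 303.4 L
Loading: fill Vd to C_target → 303.4 L × 37 mg/L = 11230 mg
Convert clearance: 480 mL/min × 60 min/h ÷ 1000 mL/L = 28.80 L/h
Infusion rate = 28.80 L/h × 37 mg/L = 1066 mg/h

(a) 11200 mg; (b) 1070 mg/h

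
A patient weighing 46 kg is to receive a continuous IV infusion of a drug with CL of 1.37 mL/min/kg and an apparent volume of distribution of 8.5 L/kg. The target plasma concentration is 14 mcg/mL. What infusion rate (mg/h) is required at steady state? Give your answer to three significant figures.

CL = 1.37 mL/min/kg × 46 kg = 63.02 mL/min = 63.02 × 60/1000 = 3.781 L/h
Maintenance depends on clearance, not Vd — rate in must match rate out.
R₀ = 3.781 × 14 = 52.93 mg/h

52.9 mg/h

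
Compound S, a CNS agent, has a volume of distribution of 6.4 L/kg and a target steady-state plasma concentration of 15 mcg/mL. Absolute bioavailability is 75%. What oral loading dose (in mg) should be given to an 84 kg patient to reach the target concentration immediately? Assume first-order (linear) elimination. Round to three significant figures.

Vd(total) = 84 kg × 6.4 L/kg = 537.6 L
LD = Vd × C / F = 537.6 × 15.00 / 0.75 = 10750 mg

10800 mg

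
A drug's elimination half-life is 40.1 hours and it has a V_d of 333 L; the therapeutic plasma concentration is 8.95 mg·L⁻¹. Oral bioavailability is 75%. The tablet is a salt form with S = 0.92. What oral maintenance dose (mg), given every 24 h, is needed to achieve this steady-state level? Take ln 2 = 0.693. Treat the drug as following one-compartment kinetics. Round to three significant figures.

1790 mg

CL = ln 2 · Vd / t½ = 0.693 × 333.0 / 40.1 = 5.755 L/h
D = CL × Css × τ / F / S = 5.755 × 8.95 × 24 / 0.75 / 0.92 = 1792 mg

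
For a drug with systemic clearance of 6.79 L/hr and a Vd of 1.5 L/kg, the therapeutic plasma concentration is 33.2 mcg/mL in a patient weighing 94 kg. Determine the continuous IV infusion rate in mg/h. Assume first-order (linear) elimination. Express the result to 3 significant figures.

Rate = CL × Css = 6.790 × 33.2 = 225.4 mg/h

225 mg/h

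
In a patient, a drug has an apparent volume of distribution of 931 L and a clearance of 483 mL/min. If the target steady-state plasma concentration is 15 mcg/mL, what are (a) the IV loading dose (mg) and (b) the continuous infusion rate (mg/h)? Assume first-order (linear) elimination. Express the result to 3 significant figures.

Loading dose = Vd × C = 931.0 × 15 = 13970 mg
CL = 483 mL/min × 60/1000 = 28.98 L/h
Maintenance: replace elimination → rate = CL × Css = 28.98 × 15 = 434.7 mg/h

(a) 14000 mg; (b) 435 mg/h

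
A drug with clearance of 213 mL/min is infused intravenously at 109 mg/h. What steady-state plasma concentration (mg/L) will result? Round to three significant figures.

CL = 213 mL/min × 60/1000 = 12.78 L/h
Css = rate / CL = 109 / 12.78 = 8.529 mg/L

8.53 mg/L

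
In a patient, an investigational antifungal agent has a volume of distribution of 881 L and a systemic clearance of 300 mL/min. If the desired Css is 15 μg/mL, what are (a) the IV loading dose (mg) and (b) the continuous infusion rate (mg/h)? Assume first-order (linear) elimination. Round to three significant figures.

(a) 13200 mg; (b) 270 mg/h

LD = Vd · C_target = 881.0 × 15 = 13220 mg
Convert clearance: 300 mL/min × 60 min/h ÷ 1000 mL/L = 18.00 L/h
Maintenance infusion rate = CL × Css = 18.00 × 15 = 270.0 mg/h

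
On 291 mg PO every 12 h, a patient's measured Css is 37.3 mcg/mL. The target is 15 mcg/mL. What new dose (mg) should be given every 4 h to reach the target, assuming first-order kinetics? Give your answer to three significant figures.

39.0 mg

With linear kinetics, Css is proportional to dose rate (D/τ) at fixed clearance.
D₂ = D₁ × (Css,target / Css,current) × (τ₂/τ₁) = 291 × (15/37.3) × (4/12) = 39.01 mg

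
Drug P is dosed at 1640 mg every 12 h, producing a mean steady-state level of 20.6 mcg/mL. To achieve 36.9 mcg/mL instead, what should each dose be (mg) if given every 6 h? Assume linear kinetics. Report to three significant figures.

For first-order elimination, Css ∝ F·D/(CL·τ); F and CL are unchanged, so Css ∝ D/τ.
D₂ = D₁ × (Css,target / Css,current) × (τ₂/τ₁) = 1640 × (36.9/20.6) × (6/12) = 1469 mg

1470 mg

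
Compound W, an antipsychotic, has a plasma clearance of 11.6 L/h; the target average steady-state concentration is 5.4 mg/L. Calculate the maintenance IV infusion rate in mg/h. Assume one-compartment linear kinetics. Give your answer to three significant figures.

62.6 mg/h

At steady state, infusion rate equals elimination rate: rate in = CL × Css.
Infusion rate = CL · Css = 11.60 L/h × 5.4 mg/L = 62.64 mg/h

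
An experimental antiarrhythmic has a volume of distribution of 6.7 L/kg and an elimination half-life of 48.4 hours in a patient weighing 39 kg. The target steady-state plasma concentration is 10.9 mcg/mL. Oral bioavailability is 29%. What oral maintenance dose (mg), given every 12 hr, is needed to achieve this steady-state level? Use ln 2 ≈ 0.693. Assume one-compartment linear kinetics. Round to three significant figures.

1690 mg

Vd(total) = 39 kg × 6.7 L/kg = 261.3 L
CL = 0.693 × Vd / t½ = 0.693 × 261.3 / 48.4 = 3.741 L/h
D = CL × Css × τ / F = 3.741 × 10.9 × 12 / 0.29 = 1687 mg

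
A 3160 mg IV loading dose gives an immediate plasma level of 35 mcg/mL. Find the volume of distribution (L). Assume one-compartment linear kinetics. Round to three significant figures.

90.3 L

Immediately after an IV bolus, C₀ = Dose / Vd, so Vd = Dose / C₀.
Vd = 3160 / 35 = 90.29 L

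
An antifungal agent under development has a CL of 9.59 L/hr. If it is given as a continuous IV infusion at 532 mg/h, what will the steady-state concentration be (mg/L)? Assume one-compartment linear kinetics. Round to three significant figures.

55.5 mg/L

Css = rate / CL = 532 / 9.590 = 55.47 mg/L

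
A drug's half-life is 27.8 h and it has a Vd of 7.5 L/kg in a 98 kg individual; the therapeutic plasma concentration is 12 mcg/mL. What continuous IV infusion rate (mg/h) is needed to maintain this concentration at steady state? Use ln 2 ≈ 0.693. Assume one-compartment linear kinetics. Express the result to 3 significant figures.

Total Vd = 7.5 × 98 = 735.0 L
CL = 0.693 × Vd / t½ = 0.693 × 735.0 / 27.8 = 18.32 L/h
Infusion rate = CL × Css = 18.32 × 12 = 219.8 mg/h

220 mg/h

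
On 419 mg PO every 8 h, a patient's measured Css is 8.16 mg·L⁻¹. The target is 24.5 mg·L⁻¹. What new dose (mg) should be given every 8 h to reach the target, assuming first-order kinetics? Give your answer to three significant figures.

1260 mg

For first-order elimination, Css ∝ F·D/(CL·τ); F and CL are unchanged, so Css ∝ D/τ.
D₂ = D₁ × (Css,target / Css,current) = 419 × 24.5/8.16 = 1258 mg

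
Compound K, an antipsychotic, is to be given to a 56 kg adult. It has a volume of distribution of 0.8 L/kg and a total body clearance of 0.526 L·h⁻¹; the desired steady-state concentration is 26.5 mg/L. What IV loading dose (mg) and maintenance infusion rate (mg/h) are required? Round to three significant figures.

Vd = 0.8 L/kg × 56 kg = 44.80 L
Loading: fill Vd to C_target → 44.80 L × 26.5 mg/L = 1187 mg
Maintenance: replace elimination → rate = CL × Css = 0.5260 × 26.5 = 13.94 mg/h

(a) 1190 mg; (b) 13.9 mg/h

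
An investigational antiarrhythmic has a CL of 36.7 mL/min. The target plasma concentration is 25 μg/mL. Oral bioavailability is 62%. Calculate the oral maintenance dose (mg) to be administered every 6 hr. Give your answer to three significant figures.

533 mg

CL = 36.7 mL/min = 36.7 × 0.06 = 2.202 L/h
D = CL × Css × τ / F = 2.202 × 25 × 6 / 0.62 = 532.7 mg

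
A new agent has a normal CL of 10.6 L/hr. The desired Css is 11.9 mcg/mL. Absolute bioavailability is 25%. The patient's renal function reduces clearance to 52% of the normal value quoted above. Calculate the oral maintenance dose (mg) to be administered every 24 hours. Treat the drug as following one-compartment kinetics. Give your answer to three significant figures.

Patient clearance = 0.52 × 10.60 = 5.512 L/h
At steady state, dose per interval replaces the amount cleared in that interval: F·D/τ = CL·Css.
D = CL × Css × τ / F = 5.512 × 11.9 × 24 / 0.25 = 6297 mg

6300 mg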